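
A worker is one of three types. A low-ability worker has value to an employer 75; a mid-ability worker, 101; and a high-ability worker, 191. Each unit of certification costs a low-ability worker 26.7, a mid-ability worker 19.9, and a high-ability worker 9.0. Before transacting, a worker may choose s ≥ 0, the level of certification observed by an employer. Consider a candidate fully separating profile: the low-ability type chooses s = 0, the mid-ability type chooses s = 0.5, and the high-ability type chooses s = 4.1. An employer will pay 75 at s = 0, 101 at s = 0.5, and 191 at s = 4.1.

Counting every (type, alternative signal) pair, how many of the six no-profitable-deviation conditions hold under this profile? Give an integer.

High-ability (own payoff 191 − 9.0×4.1 = 154.1): to s=0 gives 75 → no gain ✓; to s=0.5 gives 101 − 9.0×0.5 = 96.5 → no gain ✓.
Mid-ability (own payoff 101 − 19.9×0.5 = 91.05): to s=0 gives 75 → no gain ✓; to s=4.1 gives 191 − 19.9×4.1 = 109.41 → profitable ✗.
Low-ability (own payoff 75): to s=0.5 gives 101 − 26.7×0.5 = 87.65 → profitable ✗; to s=4.1 gives 191 − 26.7×4.1 = 81.53 → profitable ✗.
3 of the 6 constraints hold; not an equilibrium.

3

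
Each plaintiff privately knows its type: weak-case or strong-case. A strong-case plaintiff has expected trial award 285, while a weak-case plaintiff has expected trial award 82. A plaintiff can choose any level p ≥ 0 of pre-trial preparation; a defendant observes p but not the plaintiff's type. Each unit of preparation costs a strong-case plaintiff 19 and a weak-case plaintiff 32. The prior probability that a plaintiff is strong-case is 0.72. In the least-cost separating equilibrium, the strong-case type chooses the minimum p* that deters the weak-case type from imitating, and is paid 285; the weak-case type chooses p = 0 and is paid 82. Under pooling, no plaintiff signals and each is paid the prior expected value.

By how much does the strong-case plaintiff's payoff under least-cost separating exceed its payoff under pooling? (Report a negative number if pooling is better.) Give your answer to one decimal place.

Least-cost separating signal: p* solves 82 = 285 − 32·p*, so p* = (285 − 82)/32 ≈ 6.3438.
Strong-case type's separating payoff: 285 − 19 × p* = 285 − 19 × (285 − 82)/32 = 285 − 3857/32 ≈ 164.469.
Pooling payoff: 0.72 × 285 + 0.28 × 82 = 228.16.
Difference: 164.469 − 228.16 = -63.691, i.e. -63.7 to one decimal place.
The strong-case type would prefer the pooling outcome.

-63.7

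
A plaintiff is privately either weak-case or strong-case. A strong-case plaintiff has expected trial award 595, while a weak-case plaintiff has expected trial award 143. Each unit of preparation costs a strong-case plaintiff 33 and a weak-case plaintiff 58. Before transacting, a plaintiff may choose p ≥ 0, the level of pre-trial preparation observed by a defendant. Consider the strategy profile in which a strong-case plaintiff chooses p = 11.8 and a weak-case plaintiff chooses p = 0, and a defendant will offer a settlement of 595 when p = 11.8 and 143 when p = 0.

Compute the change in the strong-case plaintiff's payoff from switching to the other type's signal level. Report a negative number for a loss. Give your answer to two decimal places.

-62.60

Playing p = 11.8 the strong-case plaintiff receives 595 − 33 × 11.8 = 205.6.
Deviating to p = 0 yields 143 instead.
Gain from deviating: 143 − 205.6 = -62.60.
The gain is negative, so the strong-case type's incentive-compatibility constraint is satisfied.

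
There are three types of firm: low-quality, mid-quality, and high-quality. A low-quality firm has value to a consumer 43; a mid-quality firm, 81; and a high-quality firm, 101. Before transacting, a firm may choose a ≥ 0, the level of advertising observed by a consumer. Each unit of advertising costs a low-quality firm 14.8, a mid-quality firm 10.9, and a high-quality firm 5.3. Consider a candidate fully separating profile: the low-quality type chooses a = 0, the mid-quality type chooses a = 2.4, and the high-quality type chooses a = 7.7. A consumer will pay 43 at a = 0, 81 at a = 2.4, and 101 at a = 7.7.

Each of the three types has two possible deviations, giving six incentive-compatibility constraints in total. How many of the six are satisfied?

Low-quality (own payoff 43): to a=2.4 gives 81 − 14.8×2.4 = 45.48 → profitable ✗; to a=7.7 gives 101 − 14.8×7.7 = -12.96 → no gain ✓.
Mid-quality (own payoff 81 − 10.9×2.4 = 54.84): to a=0 gives 43 → no gain ✓; to a=7.7 gives 101 − 10.9×7.7 = 17.07 → no gain ✓.
High-quality (own payoff 101 − 5.3×7.7 = 60.19): to a=0 gives 43 → no gain ✓; to a=2.4 gives 81 − 5.3×2.4 = 68.28 → profitable ✗.
4 of the 6 constraints hold; not an equilibrium.

4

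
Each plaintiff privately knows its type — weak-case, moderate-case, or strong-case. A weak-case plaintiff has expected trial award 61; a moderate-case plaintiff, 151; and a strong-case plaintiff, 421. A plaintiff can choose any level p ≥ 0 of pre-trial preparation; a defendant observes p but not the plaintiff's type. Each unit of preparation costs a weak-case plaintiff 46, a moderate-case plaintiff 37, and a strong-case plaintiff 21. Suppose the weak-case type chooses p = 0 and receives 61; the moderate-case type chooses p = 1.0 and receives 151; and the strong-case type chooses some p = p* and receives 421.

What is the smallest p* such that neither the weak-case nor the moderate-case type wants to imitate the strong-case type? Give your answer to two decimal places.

Weak-case type (on-path payoff 61) won't mimic when 61 ≥ 421 − 46·p*, i.e. p* ≥ 7.83.
Moderate-case type (on-path payoff 151 − 37×1.0 = 114) won't mimic when 114 ≥ 421 − 37·p*, i.e. p* ≥ 8.30.
Both must hold, so p* = max(7.83, 8.30) = 8.30. The moderate-case type's constraint binds.

8.30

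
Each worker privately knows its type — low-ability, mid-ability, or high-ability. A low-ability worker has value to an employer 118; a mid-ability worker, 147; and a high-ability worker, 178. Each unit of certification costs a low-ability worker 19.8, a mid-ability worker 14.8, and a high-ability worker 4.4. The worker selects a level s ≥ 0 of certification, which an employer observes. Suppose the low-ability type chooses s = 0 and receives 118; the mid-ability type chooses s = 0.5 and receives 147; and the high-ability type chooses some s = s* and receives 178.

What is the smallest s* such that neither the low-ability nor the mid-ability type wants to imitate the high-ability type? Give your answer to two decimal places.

3.03

Mid-ability type (on-path payoff 147 − 14.8×0.5 = 139.6) won't mimic when 139.6 ≥ 178 − 14.8·s*, i.e. s* ≥ 2.59.
Low-ability type (on-path payoff 118) won't mimic when 118 ≥ 178 − 19.8·s*, i.e. s* ≥ 3.03.
Both must hold, so s* = max(3.03, 2.59) = 3.03. The low-ability type's constraint binds.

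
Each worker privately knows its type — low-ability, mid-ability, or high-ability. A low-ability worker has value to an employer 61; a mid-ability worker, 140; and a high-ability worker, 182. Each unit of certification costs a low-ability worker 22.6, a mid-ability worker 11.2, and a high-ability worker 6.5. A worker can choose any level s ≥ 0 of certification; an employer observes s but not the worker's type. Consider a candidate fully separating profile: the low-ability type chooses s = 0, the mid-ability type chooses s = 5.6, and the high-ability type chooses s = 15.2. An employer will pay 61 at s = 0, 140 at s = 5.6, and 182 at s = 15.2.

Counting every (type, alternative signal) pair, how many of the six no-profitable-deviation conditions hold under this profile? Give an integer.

Low-ability (own payoff 61): to s=5.6 gives 140 − 22.6×5.6 = 13.44 → no gain ✓; to s=15.2 gives 182 − 22.6×15.2 = -161.52 → no gain ✓.
High-ability (own payoff 182 − 6.5×15.2 = 83.2): to s=0 gives 61 → no gain ✓; to s=5.6 gives 140 − 6.5×5.6 = 103.6 → profitable ✗.
Mid-ability (own payoff 140 − 11.2×5.6 = 77.28): to s=0 gives 61 → no gain ✓; to s=15.2 gives 182 − 11.2×15.2 = 11.76 → no gain ✓.
5 of the 6 constraints hold; not an equilibrium.

5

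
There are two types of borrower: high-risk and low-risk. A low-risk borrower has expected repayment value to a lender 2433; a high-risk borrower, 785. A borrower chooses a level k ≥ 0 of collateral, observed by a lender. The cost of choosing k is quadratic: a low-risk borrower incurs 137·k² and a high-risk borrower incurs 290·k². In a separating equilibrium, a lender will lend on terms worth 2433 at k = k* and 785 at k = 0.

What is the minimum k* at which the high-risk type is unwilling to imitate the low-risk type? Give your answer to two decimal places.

2.38

The high-risk type at k = 0 receives 785; imitating at k* yields 2433 − 290·k*².
Indifference: 785 = 2433 − 290·k*², so k*² = (2433 − 785) / 290 ≈ 5.6828.
k* = √5.6828 ≈ 2.38.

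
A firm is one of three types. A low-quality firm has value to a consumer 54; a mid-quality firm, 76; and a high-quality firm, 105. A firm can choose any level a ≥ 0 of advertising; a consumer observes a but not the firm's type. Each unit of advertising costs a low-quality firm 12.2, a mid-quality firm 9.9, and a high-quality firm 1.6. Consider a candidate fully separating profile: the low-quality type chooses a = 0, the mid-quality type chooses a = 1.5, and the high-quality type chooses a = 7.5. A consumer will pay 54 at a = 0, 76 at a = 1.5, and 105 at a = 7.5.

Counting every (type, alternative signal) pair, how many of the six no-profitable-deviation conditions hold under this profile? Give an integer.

5

Mid-quality (own payoff 76 − 9.9×1.5 = 61.15): to a=0 gives 54 → no gain ✓; to a=7.5 gives 105 − 9.9×7.5 = 30.75 → no gain ✓.
High-quality (own payoff 105 − 1.6×7.5 = 93): to a=0 gives 54 → no gain ✓; to a=1.5 gives 76 − 1.6×1.5 = 73.6 → no gain ✓.
Low-quality (own payoff 54): to a=1.5 gives 76 − 12.2×1.5 = 57.7 → profitable ✗; to a=7.5 gives 105 − 12.2×7.5 = 13.5 → no gain ✓.
5 of the 6 constraints hold; not an equilibrium.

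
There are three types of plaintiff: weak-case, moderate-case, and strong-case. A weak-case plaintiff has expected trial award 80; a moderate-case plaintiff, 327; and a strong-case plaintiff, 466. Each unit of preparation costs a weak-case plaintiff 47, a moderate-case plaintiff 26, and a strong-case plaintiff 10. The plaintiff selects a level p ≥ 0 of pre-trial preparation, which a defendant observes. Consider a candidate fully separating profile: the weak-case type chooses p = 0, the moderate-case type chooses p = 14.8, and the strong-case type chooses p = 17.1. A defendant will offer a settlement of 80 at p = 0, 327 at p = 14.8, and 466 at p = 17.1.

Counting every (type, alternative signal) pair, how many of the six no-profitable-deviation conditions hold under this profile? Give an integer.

Weak-case (own payoff 80): to p=14.8 gives 327 − 47×14.8 = -368.6 → no gain ✓; to p=17.1 gives 466 − 47×17.1 = -337.7 → no gain ✓.
Strong-case (own payoff 466 − 10×17.1 = 295): to p=0 gives 80 → no gain ✓; to p=14.8 gives 327 − 10×14.8 = 179 → no gain ✓.
Moderate-case (own payoff 327 − 26×14.8 = -57.8): to p=0 gives 80 → profitable ✗; to p=17.1 gives 466 − 26×17.1 = 21.4 → profitable ✗.
4 of the 6 constraints hold; not an equilibrium.

4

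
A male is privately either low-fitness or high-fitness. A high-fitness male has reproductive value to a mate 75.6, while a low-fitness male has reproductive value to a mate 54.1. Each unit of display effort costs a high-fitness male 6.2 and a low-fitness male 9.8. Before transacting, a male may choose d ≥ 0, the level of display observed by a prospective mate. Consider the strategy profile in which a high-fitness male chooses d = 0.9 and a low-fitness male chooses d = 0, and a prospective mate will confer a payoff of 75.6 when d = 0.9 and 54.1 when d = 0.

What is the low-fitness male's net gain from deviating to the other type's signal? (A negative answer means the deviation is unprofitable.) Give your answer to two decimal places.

12.68

Playing d = 0 the low-fitness male receives 54.1.
Deviating to d = 0.9 brings payment 75.6 at cost 9.8 × 0.9 = 8.82, netting 66.78.
Gain from deviating: 66.78 − 54.1 = 12.68.
The gain is positive, so the low-fitness type's incentive-compatibility constraint is violated — this profile is not a separating equilibrium.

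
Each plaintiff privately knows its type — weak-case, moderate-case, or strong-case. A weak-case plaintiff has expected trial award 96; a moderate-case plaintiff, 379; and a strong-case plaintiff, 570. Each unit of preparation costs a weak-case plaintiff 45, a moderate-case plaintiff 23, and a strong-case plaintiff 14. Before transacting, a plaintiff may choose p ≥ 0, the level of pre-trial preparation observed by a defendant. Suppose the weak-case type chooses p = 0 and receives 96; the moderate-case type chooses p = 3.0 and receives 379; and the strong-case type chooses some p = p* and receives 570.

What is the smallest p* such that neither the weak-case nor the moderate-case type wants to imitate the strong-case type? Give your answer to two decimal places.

Weak-case type (on-path payoff 96) won't mimic when 96 ≥ 570 − 45·p*, i.e. p* ≥ 10.53.
Moderate-case type (on-path payoff 379 − 23×3.0 = 310) won't mimic when 310 ≥ 570 − 23·p*, i.e. p* ≥ 11.30.
Both must hold, so p* = max(10.53, 11.30) = 11.30. The moderate-case type's constraint binds.

11.30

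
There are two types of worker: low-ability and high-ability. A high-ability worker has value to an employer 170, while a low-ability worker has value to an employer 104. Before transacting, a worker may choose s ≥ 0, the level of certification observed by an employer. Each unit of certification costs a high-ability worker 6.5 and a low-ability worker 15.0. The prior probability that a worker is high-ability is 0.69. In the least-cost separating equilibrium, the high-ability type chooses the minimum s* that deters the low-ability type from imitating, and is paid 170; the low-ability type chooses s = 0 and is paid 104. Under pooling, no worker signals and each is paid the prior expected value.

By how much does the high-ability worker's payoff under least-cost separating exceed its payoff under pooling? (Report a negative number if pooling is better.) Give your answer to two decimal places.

Least-cost separating signal: s* solves 104 = 170 − 15.0·s*, so s* = (170 − 104)/15.0 = 4.4.
High-ability type's separating payoff: 170 − 6.5 × s* = 170 − 6.5 × (170 − 104)/15.0 = 170 − 429/15.0 = 141.4.
Pooling payoff: 0.69 × 170 + 0.31 × 104 = 149.54.
Difference: 141.4 − 149.54 = -8.14.
The high-ability type would prefer the pooling outcome.

-8.14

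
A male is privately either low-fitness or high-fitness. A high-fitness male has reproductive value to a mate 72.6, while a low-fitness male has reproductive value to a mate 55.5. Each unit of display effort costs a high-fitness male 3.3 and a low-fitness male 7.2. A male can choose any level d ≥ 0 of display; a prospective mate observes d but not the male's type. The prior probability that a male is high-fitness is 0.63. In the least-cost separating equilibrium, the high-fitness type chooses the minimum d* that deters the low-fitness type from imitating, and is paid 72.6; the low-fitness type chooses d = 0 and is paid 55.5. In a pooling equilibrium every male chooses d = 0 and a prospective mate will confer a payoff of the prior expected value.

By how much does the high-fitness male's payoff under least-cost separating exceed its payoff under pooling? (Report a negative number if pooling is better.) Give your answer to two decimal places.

Least-cost separating signal: d* solves 55.5 = 72.6 − 7.2·d*, so d* = (72.6 − 55.5)/7.2 = 2.375.
High-fitness type's separating payoff: 72.6 − 3.3 × d* = 72.6 − 3.3 × (72.6 − 55.5)/7.2 = 72.6 − 56.43/7.2 = 64.7625.
Pooling payoff: 0.63 × 72.6 + 0.37 × 55.5 = 66.273.
Difference: 64.7625 − 66.273 = -1.5105, i.e. -1.51 to two decimal places.
The high-fitness type would prefer the pooling outcome.

-1.51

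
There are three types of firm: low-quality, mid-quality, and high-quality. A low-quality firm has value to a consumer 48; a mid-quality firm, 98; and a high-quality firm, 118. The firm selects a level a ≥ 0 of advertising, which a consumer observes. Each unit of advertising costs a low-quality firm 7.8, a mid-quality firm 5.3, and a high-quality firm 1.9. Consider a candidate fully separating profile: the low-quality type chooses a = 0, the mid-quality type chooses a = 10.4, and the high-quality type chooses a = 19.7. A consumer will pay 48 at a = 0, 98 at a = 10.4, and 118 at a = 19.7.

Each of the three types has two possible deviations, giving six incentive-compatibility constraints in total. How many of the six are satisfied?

5

Mid-quality (own payoff 98 − 5.3×10.4 = 42.88): to a=0 gives 48 → profitable ✗; to a=19.7 gives 118 − 5.3×19.7 = 13.59 → no gain ✓.
High-quality (own payoff 118 − 1.9×19.7 = 80.57): to a=0 gives 48 → no gain ✓; to a=10.4 gives 98 − 1.9×10.4 = 78.24 → no gain ✓.
Low-quality (own payoff 48): to a=10.4 gives 98 − 7.8×10.4 = 16.88 → no gain ✓; to a=19.7 gives 118 − 7.8×19.7 = -35.66 → no gain ✓.
5 of the 6 constraints hold; not an equilibrium.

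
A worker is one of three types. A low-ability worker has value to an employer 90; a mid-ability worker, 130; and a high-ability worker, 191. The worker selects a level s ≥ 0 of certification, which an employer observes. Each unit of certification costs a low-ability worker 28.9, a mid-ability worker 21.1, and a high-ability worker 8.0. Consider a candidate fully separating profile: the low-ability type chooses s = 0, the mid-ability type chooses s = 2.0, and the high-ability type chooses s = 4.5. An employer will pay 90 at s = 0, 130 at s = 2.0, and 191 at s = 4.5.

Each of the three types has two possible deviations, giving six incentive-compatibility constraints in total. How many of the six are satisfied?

4

High-ability (own payoff 191 − 8.0×4.5 = 155): to s=0 gives 90 → no gain ✓; to s=2.0 gives 130 − 8.0×2.0 = 114 → no gain ✓.
Low-ability (own payoff 90): to s=2.0 gives 130 − 28.9×2.0 = 72.2 → no gain ✓; to s=4.5 gives 191 − 28.9×4.5 = 60.95 → no gain ✓.
Mid-ability (own payoff 130 − 21.1×2.0 = 87.8): to s=0 gives 90 → profitable ✗; to s=4.5 gives 191 − 21.1×4.5 = 96.05 → profitable ✗.
4 of the 6 constraints hold; not an equilibrium.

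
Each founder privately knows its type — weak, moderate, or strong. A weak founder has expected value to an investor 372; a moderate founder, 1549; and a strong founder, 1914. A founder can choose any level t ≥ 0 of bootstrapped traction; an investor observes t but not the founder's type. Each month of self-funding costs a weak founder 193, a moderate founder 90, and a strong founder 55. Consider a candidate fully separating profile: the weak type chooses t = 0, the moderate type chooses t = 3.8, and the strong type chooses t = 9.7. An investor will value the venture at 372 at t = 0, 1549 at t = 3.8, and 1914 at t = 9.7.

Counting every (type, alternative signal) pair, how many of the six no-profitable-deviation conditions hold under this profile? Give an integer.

Weak (own payoff 372): to t=3.8 gives 1549 − 193×3.8 = 815.6 → profitable ✗; to t=9.7 gives 1914 − 193×9.7 = 41.9 → no gain ✓.
Moderate (own payoff 1549 − 90×3.8 = 1207): to t=0 gives 372 → no gain ✓; to t=9.7 gives 1914 − 90×9.7 = 1041 → no gain ✓.
Strong (own payoff 1914 − 55×9.7 = 1380.5): to t=0 gives 372 → no gain ✓; to t=3.8 gives 1549 − 55×3.8 = 1340 → no gain ✓.
5 of the 6 constraints hold; not an equilibrium.

5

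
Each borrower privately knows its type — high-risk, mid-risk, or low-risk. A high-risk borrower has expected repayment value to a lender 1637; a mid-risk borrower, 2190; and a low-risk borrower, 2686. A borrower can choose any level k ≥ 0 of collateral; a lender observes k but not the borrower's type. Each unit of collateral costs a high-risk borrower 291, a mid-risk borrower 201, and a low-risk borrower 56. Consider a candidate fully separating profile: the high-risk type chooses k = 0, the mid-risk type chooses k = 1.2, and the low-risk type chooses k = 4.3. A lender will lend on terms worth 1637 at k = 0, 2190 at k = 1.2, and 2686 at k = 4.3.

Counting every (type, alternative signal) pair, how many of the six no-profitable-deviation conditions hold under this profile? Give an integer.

High-risk (own payoff 1637): to k=1.2 gives 2190 − 291×1.2 = 1840.8 → profitable ✗; to k=4.3 gives 2686 − 291×4.3 = 1434.7 → no gain ✓.
Low-risk (own payoff 2686 − 56×4.3 = 2445.2): to k=0 gives 1637 → no gain ✓; to k=1.2 gives 2190 − 56×1.2 = 2122.8 → no gain ✓.
Mid-risk (own payoff 2190 − 201×1.2 = 1948.8): to k=0 gives 1637 → no gain ✓; to k=4.3 gives 2686 − 201×4.3 = 1821.7 → no gain ✓.
5 of the 6 constraints hold; not an equilibrium.

5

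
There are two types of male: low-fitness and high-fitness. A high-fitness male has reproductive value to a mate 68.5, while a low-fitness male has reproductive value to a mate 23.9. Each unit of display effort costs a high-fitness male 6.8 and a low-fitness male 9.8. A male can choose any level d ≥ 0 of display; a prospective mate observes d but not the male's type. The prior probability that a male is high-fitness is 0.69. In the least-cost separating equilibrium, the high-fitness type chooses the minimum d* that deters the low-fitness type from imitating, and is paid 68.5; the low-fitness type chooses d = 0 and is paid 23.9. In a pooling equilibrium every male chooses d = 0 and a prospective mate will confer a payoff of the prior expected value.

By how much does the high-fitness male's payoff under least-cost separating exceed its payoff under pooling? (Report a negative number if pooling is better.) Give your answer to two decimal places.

Least-cost separating signal: d* solves 23.9 = 68.5 − 9.8·d*, so d* = (68.5 − 23.9)/9.8 ≈ 4.5510.
High-fitness type's separating payoff: 68.5 − 6.8 × d* = 68.5 − 6.8 × (68.5 − 23.9)/9.8 = 68.5 − 303.28/9.8 ≈ 37.5531.
Pooling payoff: 0.69 × 68.5 + 0.31 × 23.9 = 54.674.
Difference: 37.5531 − 54.674 = -17.1209, i.e. -17.12 to two decimal places.
The high-fitness type would prefer the pooling outcome.

-17.12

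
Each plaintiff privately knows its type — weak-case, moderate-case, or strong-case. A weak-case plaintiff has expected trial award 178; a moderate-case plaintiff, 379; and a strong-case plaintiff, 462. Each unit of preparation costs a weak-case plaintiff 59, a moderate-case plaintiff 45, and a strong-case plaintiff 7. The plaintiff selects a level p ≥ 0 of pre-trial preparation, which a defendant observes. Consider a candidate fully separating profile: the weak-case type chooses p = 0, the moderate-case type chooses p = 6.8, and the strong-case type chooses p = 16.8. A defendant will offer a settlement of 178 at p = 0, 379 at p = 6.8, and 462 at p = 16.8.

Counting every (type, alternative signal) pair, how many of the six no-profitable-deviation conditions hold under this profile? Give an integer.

5

Strong-case (own payoff 462 − 7×16.8 = 344.4): to p=0 gives 178 → no gain ✓; to p=6.8 gives 379 − 7×6.8 = 331.4 → no gain ✓.
Weak-case (own payoff 178): to p=6.8 gives 379 − 59×6.8 = -22.2 → no gain ✓; to p=16.8 gives 462 − 59×16.8 = -529.2 → no gain ✓.
Moderate-case (own payoff 379 − 45×6.8 = 73): to p=0 gives 178 → profitable ✗; to p=16.8 gives 462 − 45×16.8 = -294 → no gain ✓.
5 of the 6 constraints hold; not an equilibrium.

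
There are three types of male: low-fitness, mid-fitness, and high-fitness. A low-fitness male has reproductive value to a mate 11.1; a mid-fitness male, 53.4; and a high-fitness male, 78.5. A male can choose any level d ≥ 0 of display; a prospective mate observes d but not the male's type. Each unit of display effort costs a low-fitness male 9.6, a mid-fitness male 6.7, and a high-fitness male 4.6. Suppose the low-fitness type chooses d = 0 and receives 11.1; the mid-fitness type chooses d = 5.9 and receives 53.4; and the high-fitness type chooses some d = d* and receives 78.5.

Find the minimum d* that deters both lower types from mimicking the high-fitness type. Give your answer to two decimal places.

9.65

Low-fitness type (on-path payoff 11.1) won't mimic when 11.1 ≥ 78.5 − 9.6·d*, i.e. d* ≥ 7.02.
Mid-fitness type (on-path payoff 53.4 − 6.7×5.9 = 13.87) won't mimic when 13.87 ≥ 78.5 − 6.7·d*, i.e. d* ≥ 9.65.
Both must hold, so d* = max(7.02, 9.65) = 9.65. The mid-fitness type's constraint binds.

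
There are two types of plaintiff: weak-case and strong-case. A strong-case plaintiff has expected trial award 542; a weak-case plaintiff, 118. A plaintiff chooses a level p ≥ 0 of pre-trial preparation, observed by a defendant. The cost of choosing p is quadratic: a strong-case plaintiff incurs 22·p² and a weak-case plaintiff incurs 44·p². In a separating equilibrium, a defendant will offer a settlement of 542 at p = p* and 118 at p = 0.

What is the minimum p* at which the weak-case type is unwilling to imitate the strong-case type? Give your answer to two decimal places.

3.10

The weak-case type at p = 0 receives 118; imitating at p* yields 542 − 44·p*².
Indifference: 118 = 542 − 44·p*², so p*² = (542 − 118) / 44 ≈ 9.6364.
p* = √9.6364 ≈ 3.10.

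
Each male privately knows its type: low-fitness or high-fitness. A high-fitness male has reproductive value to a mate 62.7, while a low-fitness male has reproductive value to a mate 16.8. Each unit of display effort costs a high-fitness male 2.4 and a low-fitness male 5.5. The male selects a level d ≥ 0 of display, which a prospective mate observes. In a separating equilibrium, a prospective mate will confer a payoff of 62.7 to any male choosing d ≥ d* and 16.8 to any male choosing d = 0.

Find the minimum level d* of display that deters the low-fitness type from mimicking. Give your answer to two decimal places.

8.35

A low-fitness male choosing d = 0 receives 16.8.
Imitating at d* instead would pay 62.7 at cost 5.5·d*, netting 62.7 − 5.5·d*.
Indifference: 16.8 = 62.7 − 5.5·d*, so d* = (62.7 − 16.8) / 5.5 ≈ 8.35.
This is the low-fitness type's binding incentive-compatibility constraint; any d ≥ 8.35 sustains separation on that side.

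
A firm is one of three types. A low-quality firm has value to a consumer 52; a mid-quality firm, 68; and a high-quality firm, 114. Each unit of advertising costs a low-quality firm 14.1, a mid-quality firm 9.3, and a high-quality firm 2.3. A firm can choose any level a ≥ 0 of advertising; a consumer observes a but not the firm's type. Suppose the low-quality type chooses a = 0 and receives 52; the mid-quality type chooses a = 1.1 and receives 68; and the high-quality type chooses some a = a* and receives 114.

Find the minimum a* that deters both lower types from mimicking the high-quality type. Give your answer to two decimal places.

Mid-quality type (on-path payoff 68 − 9.3×1.1 = 57.77) won't mimic when 57.77 ≥ 114 − 9.3·a*, i.e. a* ≥ 6.05.
Low-quality type (on-path payoff 52) won't mimic when 52 ≥ 114 − 14.1·a*, i.e. a* ≥ 4.40.
Both must hold, so a* = max(4.40, 6.05) = 6.05. The mid-quality type's constraint binds.

6.05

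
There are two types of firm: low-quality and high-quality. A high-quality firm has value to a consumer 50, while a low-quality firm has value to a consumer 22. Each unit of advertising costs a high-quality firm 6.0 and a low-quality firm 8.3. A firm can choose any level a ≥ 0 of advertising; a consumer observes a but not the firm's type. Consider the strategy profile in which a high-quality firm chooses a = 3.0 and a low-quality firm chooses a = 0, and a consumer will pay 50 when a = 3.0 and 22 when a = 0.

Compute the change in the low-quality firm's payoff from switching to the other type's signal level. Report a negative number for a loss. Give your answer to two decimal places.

3.10

Playing a = 0 the low-quality firm receives 22.
Deviating to a = 3.0 brings payment 50 at cost 8.3 × 3.0 = 24.9, netting 25.1.
Gain from deviating: 25.1 − 22 = 3.10.
The gain is positive, so the low-quality type's incentive-compatibility constraint is violated — this profile is not a separating equilibrium.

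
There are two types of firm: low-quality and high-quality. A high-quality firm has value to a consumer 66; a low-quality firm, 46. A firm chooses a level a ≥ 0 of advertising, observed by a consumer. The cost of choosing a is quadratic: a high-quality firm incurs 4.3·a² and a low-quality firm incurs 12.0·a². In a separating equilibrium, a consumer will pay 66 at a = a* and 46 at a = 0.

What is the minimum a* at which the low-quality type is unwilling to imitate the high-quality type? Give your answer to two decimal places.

The low-quality type at a = 0 receives 46; imitating at a* yields 66 − 12.0·a*².
Indifference: 46 = 66 − 12.0·a*², so a*² = (66 − 46) / 12.0 ≈ 1.6667.
a* = √1.6667 ≈ 1.29.

1.29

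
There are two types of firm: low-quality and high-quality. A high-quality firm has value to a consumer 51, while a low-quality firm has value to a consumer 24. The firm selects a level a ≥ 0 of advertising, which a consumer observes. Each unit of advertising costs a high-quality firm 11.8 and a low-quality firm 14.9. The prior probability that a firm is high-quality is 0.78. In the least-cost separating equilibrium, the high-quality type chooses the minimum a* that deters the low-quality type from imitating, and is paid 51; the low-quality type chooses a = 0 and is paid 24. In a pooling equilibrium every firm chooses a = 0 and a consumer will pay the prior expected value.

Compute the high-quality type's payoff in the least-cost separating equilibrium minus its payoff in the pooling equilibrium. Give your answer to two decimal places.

-15.44

Least-cost separating signal: a* solves 24 = 51 − 14.9·a*, so a* = (51 − 24)/14.9 ≈ 1.8121.
High-quality type's separating payoff: 51 − 11.8 × a* = 51 − 11.8 × (51 − 24)/14.9 = 51 − 318.6/14.9 ≈ 29.6174.
Pooling payoff: 0.78 × 51 + 0.22 × 24 = 45.06.
Difference: 29.6174 − 45.06 = -15.4426, i.e. -15.44 to two decimal places.
The high-quality type would prefer the pooling outcome.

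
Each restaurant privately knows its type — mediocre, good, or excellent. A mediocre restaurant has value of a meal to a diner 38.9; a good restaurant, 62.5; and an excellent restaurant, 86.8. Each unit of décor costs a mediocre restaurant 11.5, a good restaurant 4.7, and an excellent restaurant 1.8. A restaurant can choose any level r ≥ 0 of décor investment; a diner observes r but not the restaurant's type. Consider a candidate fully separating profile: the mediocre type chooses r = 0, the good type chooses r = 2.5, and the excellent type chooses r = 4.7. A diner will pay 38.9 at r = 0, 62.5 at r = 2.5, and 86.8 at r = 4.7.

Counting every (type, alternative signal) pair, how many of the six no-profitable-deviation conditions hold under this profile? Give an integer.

5

Excellent (own payoff 86.8 − 1.8×4.7 = 78.34): to r=0 gives 38.9 → no gain ✓; to r=2.5 gives 62.5 − 1.8×2.5 = 58 → no gain ✓.
Mediocre (own payoff 38.9): to r=2.5 gives 62.5 − 11.5×2.5 = 33.75 → no gain ✓; to r=4.7 gives 86.8 − 11.5×4.7 = 32.75 → no gain ✓.
Good (own payoff 62.5 − 4.7×2.5 = 50.75): to r=0 gives 38.9 → no gain ✓; to r=4.7 gives 86.8 − 4.7×4.7 = 64.71 → profitable ✗.
5 of the 6 constraints hold; not an equilibrium.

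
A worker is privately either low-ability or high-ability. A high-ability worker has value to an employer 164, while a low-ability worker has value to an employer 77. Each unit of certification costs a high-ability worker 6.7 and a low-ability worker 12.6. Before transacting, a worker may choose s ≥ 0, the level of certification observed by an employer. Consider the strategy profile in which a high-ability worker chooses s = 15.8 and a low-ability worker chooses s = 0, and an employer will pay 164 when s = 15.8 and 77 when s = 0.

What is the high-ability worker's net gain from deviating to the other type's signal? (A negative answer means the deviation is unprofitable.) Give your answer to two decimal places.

18.86

Playing s = 15.8 the high-ability worker receives 164 − 6.7 × 15.8 = 58.14.
Deviating to s = 0 yields 77 instead.
Gain from deviating: 77 − 58.14 = 18.86.
The gain is positive, so the high-ability type's incentive-compatibility constraint is violated — this profile is not a separating equilibrium.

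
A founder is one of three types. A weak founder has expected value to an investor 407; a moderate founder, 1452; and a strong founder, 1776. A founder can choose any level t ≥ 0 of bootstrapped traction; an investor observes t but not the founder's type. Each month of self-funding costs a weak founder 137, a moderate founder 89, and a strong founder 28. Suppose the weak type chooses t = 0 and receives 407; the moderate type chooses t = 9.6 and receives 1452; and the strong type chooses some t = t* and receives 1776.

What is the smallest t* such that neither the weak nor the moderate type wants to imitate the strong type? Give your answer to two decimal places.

Weak type (on-path payoff 407) won't mimic when 407 ≥ 1776 − 137·t*, i.e. t* ≥ 9.99.
Moderate type (on-path payoff 1452 − 89×9.6 = 597.6) won't mimic when 597.6 ≥ 1776 − 89·t*, i.e. t* ≥ 13.24.
Both must hold, so t* = max(9.99, 13.24) = 13.24. The moderate type's constraint binds.

13.24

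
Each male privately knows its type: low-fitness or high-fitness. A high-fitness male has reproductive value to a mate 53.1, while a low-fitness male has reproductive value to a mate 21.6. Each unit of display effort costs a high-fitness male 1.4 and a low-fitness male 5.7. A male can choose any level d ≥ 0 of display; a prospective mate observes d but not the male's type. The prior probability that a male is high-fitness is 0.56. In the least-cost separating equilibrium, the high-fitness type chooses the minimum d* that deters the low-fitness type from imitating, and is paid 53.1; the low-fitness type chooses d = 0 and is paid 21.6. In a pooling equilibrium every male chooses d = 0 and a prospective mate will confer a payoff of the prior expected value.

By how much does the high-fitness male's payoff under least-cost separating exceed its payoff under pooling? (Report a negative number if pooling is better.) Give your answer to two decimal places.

Least-cost separating signal: d* solves 21.6 = 53.1 − 5.7·d*, so d* = (53.1 − 21.6)/5.7 ≈ 5.5263.
High-fitness type's separating payoff: 53.1 − 1.4 × d* = 53.1 − 1.4 × (53.1 − 21.6)/5.7 = 53.1 − 44.1/5.7 ≈ 45.3632.
Pooling payoff: 0.56 × 53.1 + 0.44 × 21.6 = 39.24.
Difference: 45.3632 − 39.24 = 6.1232, i.e. 6.12 to two decimal places.
The high-fitness type prefers to separate.

6.12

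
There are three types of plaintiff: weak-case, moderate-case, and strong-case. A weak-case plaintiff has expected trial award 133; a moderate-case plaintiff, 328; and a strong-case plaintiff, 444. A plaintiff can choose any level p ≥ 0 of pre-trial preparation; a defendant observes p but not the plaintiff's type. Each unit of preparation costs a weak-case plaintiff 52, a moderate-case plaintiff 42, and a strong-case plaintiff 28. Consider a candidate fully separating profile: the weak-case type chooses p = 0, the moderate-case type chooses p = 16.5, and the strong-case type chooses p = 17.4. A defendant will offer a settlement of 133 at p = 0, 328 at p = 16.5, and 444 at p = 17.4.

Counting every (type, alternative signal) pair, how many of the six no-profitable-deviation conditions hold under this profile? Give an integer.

Strong-case (own payoff 444 − 28×17.4 = -43.2): to p=0 gives 133 → profitable ✗; to p=16.5 gives 328 − 28×16.5 = -134 → no gain ✓.
Moderate-case (own payoff 328 − 42×16.5 = -365): to p=0 gives 133 → profitable ✗; to p=17.4 gives 444 − 42×17.4 = -286.8 → profitable ✗.
Weak-case (own payoff 133): to p=16.5 gives 328 − 52×16.5 = -530 → no gain ✓; to p=17.4 gives 444 − 52×17.4 = -460.8 → no gain ✓.
3 of the 6 constraints hold; not an equilibrium.

3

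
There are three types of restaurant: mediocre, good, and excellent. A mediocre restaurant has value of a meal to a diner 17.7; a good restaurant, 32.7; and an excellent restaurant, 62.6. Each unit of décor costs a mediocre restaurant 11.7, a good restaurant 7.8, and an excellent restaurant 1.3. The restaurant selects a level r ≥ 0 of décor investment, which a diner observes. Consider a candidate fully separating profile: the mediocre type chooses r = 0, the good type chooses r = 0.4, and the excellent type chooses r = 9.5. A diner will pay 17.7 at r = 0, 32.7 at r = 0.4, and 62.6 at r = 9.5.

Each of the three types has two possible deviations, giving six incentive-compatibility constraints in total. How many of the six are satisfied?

5

Mediocre (own payoff 17.7): to r=0.4 gives 32.7 − 11.7×0.4 = 28.02 → profitable ✗; to r=9.5 gives 62.6 − 11.7×9.5 = -48.55 → no gain ✓.
Good (own payoff 32.7 − 7.8×0.4 = 29.58): to r=0 gives 17.7 → no gain ✓; to r=9.5 gives 62.6 − 7.8×9.5 = -11.5 → no gain ✓.
Excellent (own payoff 62.6 − 1.3×9.5 = 50.25): to r=0 gives 17.7 → no gain ✓; to r=0.4 gives 32.7 − 1.3×0.4 = 32.18 → no gain ✓.
5 of the 6 constraints hold; not an equilibrium.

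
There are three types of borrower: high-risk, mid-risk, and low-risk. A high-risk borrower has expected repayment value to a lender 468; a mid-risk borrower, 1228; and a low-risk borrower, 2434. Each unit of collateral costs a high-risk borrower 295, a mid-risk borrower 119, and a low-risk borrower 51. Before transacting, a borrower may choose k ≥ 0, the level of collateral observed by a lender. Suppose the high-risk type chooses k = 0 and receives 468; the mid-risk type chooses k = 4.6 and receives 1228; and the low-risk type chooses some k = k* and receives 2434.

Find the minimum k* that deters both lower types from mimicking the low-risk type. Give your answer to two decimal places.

Mid-risk type (on-path payoff 1228 − 119×4.6 = 680.6) won't mimic when 680.6 ≥ 2434 − 119·k*, i.e. k* ≥ 14.73.
High-risk type (on-path payoff 468) won't mimic when 468 ≥ 2434 − 295·k*, i.e. k* ≥ 6.66.
Both must hold, so k* = max(6.66, 14.73) = 14.73. The mid-risk type's constraint binds.

14.73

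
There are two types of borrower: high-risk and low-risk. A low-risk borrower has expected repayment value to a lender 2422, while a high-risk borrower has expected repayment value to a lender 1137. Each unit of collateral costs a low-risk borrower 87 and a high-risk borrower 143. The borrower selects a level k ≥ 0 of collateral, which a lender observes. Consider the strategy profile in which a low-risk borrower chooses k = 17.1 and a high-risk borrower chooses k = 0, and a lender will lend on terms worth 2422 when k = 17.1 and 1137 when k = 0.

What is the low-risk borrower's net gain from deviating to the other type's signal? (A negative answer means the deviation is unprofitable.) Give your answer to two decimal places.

Playing k = 17.1 the low-risk borrower receives 2422 − 87 × 17.1 = 934.3.
Deviating to k = 0 yields 1137 instead.
Gain from deviating: 1137 − 934.3 = 202.70.
The gain is positive, so the low-risk type's incentive-compatibility constraint is violated — this profile is not a separating equilibrium.

202.70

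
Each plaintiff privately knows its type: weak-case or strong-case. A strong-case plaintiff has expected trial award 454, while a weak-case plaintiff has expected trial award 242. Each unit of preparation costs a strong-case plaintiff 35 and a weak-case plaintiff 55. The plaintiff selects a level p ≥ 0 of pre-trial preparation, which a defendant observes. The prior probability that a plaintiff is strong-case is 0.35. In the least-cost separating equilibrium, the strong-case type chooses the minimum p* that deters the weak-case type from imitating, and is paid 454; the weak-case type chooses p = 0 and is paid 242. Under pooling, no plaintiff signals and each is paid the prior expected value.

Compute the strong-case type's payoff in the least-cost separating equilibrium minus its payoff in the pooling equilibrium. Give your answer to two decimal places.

2.89

Least-cost separating signal: p* solves 242 = 454 − 55·p*, so p* = (454 − 242)/55 ≈ 3.8545.
Strong-case type's separating payoff: 454 − 35 × p* = 454 − 35 × (454 − 242)/55 = 454 − 7420/55 ≈ 319.0909.
Pooling payoff: 0.35 × 454 + 0.65 × 242 = 316.2.
Difference: 319.0909 − 316.2 = 2.8909, i.e. 2.89 to two decimal places.
The strong-case type prefers to separate.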